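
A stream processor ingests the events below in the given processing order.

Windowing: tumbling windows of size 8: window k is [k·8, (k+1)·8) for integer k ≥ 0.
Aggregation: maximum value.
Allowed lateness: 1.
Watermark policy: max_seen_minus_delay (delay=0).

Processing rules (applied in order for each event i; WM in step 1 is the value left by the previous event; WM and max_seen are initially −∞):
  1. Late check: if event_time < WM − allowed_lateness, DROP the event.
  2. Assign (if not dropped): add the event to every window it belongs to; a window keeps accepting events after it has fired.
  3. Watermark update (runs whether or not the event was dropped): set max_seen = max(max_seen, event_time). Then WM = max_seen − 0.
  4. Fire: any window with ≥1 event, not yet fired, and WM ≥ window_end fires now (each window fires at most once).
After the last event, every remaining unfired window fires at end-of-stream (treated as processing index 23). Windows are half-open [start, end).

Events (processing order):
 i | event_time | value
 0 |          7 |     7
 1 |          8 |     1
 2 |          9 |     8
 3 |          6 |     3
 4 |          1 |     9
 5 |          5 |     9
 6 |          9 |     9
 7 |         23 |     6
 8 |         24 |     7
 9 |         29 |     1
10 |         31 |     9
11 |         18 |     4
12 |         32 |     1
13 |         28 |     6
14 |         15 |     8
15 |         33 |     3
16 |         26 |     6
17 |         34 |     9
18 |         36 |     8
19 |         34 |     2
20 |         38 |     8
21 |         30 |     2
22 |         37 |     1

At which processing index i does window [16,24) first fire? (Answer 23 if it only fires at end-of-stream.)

i=0 t=7 v=7: → [0,8); WM=7
i=1 t=8 v=1: → [8,16); WM=8; [0,8) fires=7
i=2 t=9 v=8: → [8,16); WM=9
i=3 t=6 v=3: DROP (t<9-1); WM=9
i=4 t=1 v=9: DROP (t<9-1); WM=9
i=5 t=5 v=9: DROP (t<9-1); WM=9
i=6 t=9 v=9: → [8,16); WM=9
i=7 t=23 v=6: → [16,24); WM=23; [8,16) fires=9
i=8 t=24 v=7: → [24,32); WM=24; [16,24) fires=6
i=9 t=29 v=1: → [24,32); WM=29
i=10 t=31 v=9: → [24,32); WM=31
i=11 t=18 v=4: DROP (t<31-1); WM=31
i=12 t=32 v=1: → [32,40); WM=32; [24,32) fires=9
i=13 t=28 v=6: DROP (t<32-1); WM=32
i=14 t=15 v=8: DROP (t<32-1); WM=32
i=15 t=33 v=3: → [32,40); WM=33
i=16 t=26 v=6: DROP (t<33-1); WM=33
i=17 t=34 v=9: → [32,40); WM=34
i=18 t=36 v=8: → [32,40); WM=36
i=19 t=34 v=2: DROP (t<36-1); WM=36
i=20 t=38 v=8: → [32,40); WM=38
i=21 t=30 v=2: DROP (t<38-1); WM=38
i=22 t=37 v=1: → [32,40); WM=38

8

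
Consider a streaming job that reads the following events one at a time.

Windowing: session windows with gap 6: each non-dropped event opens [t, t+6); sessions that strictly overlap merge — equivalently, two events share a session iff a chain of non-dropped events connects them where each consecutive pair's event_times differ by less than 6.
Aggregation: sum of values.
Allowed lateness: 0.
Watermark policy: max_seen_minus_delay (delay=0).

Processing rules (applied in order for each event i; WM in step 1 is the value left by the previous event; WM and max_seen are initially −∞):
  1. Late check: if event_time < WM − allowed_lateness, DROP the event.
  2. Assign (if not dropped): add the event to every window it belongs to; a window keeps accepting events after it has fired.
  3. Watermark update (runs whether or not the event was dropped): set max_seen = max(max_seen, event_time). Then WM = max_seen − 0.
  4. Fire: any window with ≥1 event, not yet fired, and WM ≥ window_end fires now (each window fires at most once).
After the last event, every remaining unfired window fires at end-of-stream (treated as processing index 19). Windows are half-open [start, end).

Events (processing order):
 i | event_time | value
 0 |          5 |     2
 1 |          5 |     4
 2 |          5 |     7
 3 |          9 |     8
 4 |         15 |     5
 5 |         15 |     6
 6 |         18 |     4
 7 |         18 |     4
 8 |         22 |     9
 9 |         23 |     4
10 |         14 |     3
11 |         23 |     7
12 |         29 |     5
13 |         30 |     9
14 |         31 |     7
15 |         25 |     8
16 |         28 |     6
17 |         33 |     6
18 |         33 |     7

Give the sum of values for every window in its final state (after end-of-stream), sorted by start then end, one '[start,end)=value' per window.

i=0 t=5 v=2: → [5,11); WM=5
i=1 t=5 v=4: → [5,11); WM=5
i=2 t=5 v=7: → [5,11); WM=5
i=3 t=9 v=8: → [5,15); WM=9
i=4 t=15 v=5: → [15,21); WM=15
i=5 t=15 v=6: → [15,21); WM=15
i=6 t=18 v=4: → [15,24); WM=18
i=7 t=18 v=4: → [15,24); WM=18
i=8 t=22 v=9: → [15,28); WM=22
i=9 t=23 v=4: → [15,29); WM=23
i=10 t=14 v=3: DROP (t<23-0); WM=23
i=11 t=23 v=7: → [15,29); WM=23
i=12 t=29 v=5: → [29,35); WM=29
i=13 t=30 v=9: → [29,36); WM=30
i=14 t=31 v=7: → [29,37); WM=31
i=15 t=25 v=8: DROP (t<31-0); WM=31
i=16 t=28 v=6: DROP (t<31-0); WM=31
i=17 t=33 v=6: → [29,39); WM=33
i=18 t=33 v=7: → [29,39); WM=33

[5,15)=21 [15,29)=39 [29,39)=34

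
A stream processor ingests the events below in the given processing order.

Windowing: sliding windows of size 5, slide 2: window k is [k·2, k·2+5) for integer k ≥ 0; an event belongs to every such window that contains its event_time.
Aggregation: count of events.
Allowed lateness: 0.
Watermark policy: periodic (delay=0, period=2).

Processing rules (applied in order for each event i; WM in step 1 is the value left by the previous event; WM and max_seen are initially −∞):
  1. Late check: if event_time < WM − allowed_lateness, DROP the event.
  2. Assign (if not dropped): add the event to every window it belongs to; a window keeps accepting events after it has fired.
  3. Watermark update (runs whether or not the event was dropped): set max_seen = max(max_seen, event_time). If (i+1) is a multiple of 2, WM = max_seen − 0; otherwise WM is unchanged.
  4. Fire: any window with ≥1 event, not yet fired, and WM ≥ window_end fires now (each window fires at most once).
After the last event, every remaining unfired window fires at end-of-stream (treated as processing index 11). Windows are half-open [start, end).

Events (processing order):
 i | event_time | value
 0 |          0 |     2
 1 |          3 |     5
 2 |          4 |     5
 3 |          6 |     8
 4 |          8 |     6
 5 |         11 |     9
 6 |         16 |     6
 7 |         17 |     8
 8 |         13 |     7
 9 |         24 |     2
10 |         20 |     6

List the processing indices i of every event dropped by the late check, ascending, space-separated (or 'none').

8 10

i=0 t=0 v=2: → [0,5); WM=−∞
i=1 t=3 v=5: → [2,7),[0,5); WM=3
i=2 t=4 v=5: → [4,9),[2,7),[0,5); WM=3
i=3 t=6 v=8: → [6,11),[4,9),[2,7); WM=6; [0,5) fires=3
i=4 t=8 v=6: → [8,13),[6,11),[4,9); WM=6
i=5 t=11 v=9: → [10,15),[8,13); WM=11; [2,7) fires=3 [4,9) fires=3 [6,11) fires=2
i=6 t=16 v=6: → [16,21),[14,19),[12,17); WM=11
i=7 t=17 v=8: → [16,21),[14,19); WM=17; [8,13) fires=2 [10,15) fires=1 [12,17) fires=1
i=8 t=13 v=7: DROP (t<17-0); WM=17
i=9 t=24 v=2: → [24,29),[22,27),[20,25); WM=24; [14,19) fires=2 [16,21) fires=2
i=10 t=20 v=6: DROP (t<24-0); WM=24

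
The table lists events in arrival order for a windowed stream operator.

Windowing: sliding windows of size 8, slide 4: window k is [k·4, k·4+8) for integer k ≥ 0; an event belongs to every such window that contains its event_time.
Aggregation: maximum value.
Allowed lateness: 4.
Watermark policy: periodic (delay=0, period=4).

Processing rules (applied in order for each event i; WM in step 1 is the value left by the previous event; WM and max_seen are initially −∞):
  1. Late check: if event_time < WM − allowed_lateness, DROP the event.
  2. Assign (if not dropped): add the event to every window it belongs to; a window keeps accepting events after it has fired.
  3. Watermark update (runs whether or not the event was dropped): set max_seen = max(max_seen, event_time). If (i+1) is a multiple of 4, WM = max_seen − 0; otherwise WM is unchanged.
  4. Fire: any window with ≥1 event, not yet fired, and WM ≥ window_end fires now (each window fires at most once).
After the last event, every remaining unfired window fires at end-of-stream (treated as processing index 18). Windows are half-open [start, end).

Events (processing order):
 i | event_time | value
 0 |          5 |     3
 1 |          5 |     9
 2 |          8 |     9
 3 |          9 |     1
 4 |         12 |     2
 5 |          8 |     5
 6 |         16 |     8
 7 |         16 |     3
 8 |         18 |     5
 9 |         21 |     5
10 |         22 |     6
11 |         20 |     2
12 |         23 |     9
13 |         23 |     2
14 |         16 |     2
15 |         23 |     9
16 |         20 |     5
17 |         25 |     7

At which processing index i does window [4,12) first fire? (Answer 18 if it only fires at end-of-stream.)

7

i=0 t=5 v=3: → [4,12),[0,8); WM=−∞
i=1 t=5 v=9: → [4,12),[0,8); WM=−∞
i=2 t=8 v=9: → [8,16),[4,12); WM=−∞
i=3 t=9 v=1: → [8,16),[4,12); WM=9; [0,8) fires=9
i=4 t=12 v=2: → [12,20),[8,16); WM=9
i=5 t=8 v=5: → [8,16),[4,12); WM=9
i=6 t=16 v=8: → [16,24),[12,20); WM=9
i=7 t=16 v=3: → [16,24),[12,20); WM=16; [4,12) fires=9 [8,16) fires=9
i=8 t=18 v=5: → [16,24),[12,20); WM=16
i=9 t=21 v=5: → [20,28),[16,24); WM=16
i=10 t=22 v=6: → [20,28),[16,24); WM=16
i=11 t=20 v=2: → [20,28),[16,24); WM=22; [12,20) fires=8
i=12 t=23 v=9: → [20,28),[16,24); WM=22
i=13 t=23 v=2: → [20,28),[16,24); WM=22
i=14 t=16 v=2: DROP (t<22-4); WM=22
i=15 t=23 v=9: → [20,28),[16,24); WM=23
i=16 t=20 v=5: → [20,28),[16,24); WM=23
i=17 t=25 v=7: → [24,32),[20,28); WM=23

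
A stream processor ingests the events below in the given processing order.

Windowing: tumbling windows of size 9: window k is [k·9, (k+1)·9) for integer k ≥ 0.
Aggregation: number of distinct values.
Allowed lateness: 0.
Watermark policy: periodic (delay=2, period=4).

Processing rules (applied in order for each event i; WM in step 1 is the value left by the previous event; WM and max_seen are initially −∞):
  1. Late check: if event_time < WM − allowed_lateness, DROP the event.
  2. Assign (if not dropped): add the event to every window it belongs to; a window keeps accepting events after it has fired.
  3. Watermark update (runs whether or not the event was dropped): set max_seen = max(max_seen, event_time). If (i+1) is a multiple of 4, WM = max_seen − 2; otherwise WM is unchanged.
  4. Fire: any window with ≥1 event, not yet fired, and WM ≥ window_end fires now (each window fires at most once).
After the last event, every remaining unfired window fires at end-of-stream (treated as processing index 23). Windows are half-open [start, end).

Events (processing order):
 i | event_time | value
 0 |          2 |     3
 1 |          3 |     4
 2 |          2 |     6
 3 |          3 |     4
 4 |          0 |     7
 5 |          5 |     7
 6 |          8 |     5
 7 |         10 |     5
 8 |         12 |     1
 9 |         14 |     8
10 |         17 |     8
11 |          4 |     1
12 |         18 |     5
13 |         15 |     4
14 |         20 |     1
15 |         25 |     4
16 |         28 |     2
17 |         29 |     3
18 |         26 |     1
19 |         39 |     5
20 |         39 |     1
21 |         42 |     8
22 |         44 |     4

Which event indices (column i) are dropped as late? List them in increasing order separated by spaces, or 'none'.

4 11

i=0 t=2 v=3: → [0,9); WM=−∞
i=1 t=3 v=4: → [0,9); WM=−∞
i=2 t=2 v=6: → [0,9); WM=−∞
i=3 t=3 v=4: → [0,9); WM=1
i=4 t=0 v=7: DROP (t<1-0); WM=1
i=5 t=5 v=7: → [0,9); WM=1
i=6 t=8 v=5: → [0,9); WM=1
i=7 t=10 v=5: → [9,18); WM=8
i=8 t=12 v=1: → [9,18); WM=8
i=9 t=14 v=8: → [9,18); WM=8
i=10 t=17 v=8: → [9,18); WM=8
i=11 t=4 v=1: DROP (t<8-0); WM=15; [0,9) fires=5
i=12 t=18 v=5: → [18,27); WM=15
i=13 t=15 v=4: → [9,18); WM=15
i=14 t=20 v=1: → [18,27); WM=15
i=15 t=25 v=4: → [18,27); WM=23; [9,18) fires=4
i=16 t=28 v=2: → [27,36); WM=23
i=17 t=29 v=3: → [27,36); WM=23
i=18 t=26 v=1: → [18,27); WM=23
i=19 t=39 v=5: → [36,45); WM=37; [18,27) fires=3 [27,36) fires=2
i=20 t=39 v=1: → [36,45); WM=37
i=21 t=42 v=8: → [36,45); WM=37
i=22 t=44 v=4: → [36,45); WM=37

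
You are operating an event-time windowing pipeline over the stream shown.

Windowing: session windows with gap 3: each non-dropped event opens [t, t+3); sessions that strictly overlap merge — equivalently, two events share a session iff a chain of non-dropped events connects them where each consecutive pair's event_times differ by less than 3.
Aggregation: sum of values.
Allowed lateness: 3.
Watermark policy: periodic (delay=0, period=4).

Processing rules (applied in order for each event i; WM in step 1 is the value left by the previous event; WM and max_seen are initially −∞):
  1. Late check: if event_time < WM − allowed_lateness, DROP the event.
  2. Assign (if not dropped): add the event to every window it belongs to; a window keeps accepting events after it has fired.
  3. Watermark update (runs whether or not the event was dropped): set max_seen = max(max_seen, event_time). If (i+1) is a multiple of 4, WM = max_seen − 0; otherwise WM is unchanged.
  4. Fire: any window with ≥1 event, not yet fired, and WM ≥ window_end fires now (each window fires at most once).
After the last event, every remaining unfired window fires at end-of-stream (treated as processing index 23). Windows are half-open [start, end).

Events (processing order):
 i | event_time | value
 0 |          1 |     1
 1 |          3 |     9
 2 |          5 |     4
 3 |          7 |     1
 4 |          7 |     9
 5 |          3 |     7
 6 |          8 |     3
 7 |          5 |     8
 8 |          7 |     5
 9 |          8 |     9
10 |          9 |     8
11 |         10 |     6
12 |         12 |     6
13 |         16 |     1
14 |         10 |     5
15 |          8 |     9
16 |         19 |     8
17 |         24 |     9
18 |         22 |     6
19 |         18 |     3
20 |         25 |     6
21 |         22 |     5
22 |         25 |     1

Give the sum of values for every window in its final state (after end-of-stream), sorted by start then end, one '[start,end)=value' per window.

[1,15)=83 [16,22)=12 [22,28)=27

i=0 t=1 v=1: → [1,4); WM=−∞
i=1 t=3 v=9: → [1,6); WM=−∞
i=2 t=5 v=4: → [1,8); WM=−∞
i=3 t=7 v=1: → [1,10); WM=7
i=4 t=7 v=9: → [1,10); WM=7
i=5 t=3 v=7: DROP (t<7-3); WM=7
i=6 t=8 v=3: → [1,11); WM=7
i=7 t=5 v=8: → [1,11); WM=8
i=8 t=7 v=5: → [1,11); WM=8
i=9 t=8 v=9: → [1,11); WM=8
i=10 t=9 v=8: → [1,12); WM=8
i=11 t=10 v=6: → [1,13); WM=10
i=12 t=12 v=6: → [1,15); WM=10
i=13 t=16 v=1: → [16,19); WM=10
i=14 t=10 v=5: → [1,15); WM=10
i=15 t=8 v=9: → [1,15); WM=16
i=16 t=19 v=8: → [19,22); WM=16
i=17 t=24 v=9: → [24,27); WM=16
i=18 t=22 v=6: → [22,27); WM=16
i=19 t=18 v=3: → [16,22); WM=24
i=20 t=25 v=6: → [22,28); WM=24
i=21 t=22 v=5: → [22,28); WM=24
i=22 t=25 v=1: → [22,28); WM=24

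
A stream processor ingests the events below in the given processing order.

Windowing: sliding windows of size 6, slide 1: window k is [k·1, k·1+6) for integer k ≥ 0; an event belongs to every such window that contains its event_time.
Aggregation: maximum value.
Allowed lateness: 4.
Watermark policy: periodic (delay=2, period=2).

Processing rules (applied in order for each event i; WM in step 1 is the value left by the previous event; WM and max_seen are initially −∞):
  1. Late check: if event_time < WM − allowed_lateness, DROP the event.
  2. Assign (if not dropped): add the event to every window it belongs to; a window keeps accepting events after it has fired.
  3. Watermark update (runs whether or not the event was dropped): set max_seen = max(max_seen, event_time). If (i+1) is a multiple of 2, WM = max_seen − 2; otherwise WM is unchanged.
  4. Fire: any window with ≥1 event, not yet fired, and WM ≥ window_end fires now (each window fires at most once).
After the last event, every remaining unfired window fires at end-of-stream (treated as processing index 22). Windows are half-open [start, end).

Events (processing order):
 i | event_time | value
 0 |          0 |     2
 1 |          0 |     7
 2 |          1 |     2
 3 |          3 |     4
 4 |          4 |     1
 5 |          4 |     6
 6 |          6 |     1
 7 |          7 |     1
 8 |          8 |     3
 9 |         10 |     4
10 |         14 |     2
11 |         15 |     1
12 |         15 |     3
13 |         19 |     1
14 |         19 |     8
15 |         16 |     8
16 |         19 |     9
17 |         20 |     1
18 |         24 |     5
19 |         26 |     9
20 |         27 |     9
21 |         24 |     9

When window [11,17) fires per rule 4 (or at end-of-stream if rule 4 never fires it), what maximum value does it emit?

i=0 t=0 v=2: → [0,6); WM=−∞
i=1 t=0 v=7: → [0,6); WM=-2
i=2 t=1 v=2: → [1,7),[0,6); WM=-2
i=3 t=3 v=4: → [3,9),[2,8),[1,7),[0,6); WM=1
i=4 t=4 v=1: → [4,10),[3,9),[2,8),[1,7),[0,6); WM=1
i=5 t=4 v=6: → [4,10),[3,9),[2,8),[1,7),[0,6); WM=2
i=6 t=6 v=1: → [6,12),[5,11),[4,10),[3,9),[2,8),[1,7); WM=2
i=7 t=7 v=1: → [7,13),[6,12),[5,11),[4,10),[3,9),[2,8); WM=5
i=8 t=8 v=3: → [8,14),[7,13),[6,12),[5,11),[4,10),[3,9); WM=5
i=9 t=10 v=4: → [10,16),[9,15),[8,14),[7,13),[6,12),[5,11); WM=8; [0,6) fires=7 [1,7) fires=6 [2,8) fires=6
i=10 t=14 v=2: → [14,20),[13,19),[12,18),[11,17),[10,16),[9,15); WM=8
i=11 t=15 v=1: → [15,21),[14,20),[13,19),[12,18),[11,17),[10,16); WM=13; [3,9) fires=6 [4,10) fires=6 [5,11) fires=4 [6,12) fires=4 [7,13) fires=4
i=12 t=15 v=3: → [15,21),[14,20),[13,19),[12,18),[11,17),[10,16); WM=13
i=13 t=19 v=1: → [19,25),[18,24),[17,23),[16,22),[15,21),[14,20); WM=17; [8,14) fires=4 [9,15) fires=4 [10,16) fires=4 [11,17) fires=3
i=14 t=19 v=8: → [19,25),[18,24),[17,23),[16,22),[15,21),[14,20); WM=17
i=15 t=16 v=8: → [16,22),[15,21),[14,20),[13,19),[12,18),[11,17); WM=17
i=16 t=19 v=9: → [19,25),[18,24),[17,23),[16,22),[15,21),[14,20); WM=17
i=17 t=20 v=1: → [20,26),[19,25),[18,24),[17,23),[16,22),[15,21); WM=18; [12,18) fires=8
i=18 t=24 v=5: → [24,30),[23,29),[22,28),[21,27),[20,26),[19,25); WM=18
i=19 t=26 v=9: → [26,32),[25,31),[24,30),[23,29),[22,28),[21,27); WM=24; [13,19) fires=8 [14,20) fires=9 [15,21) fires=9 [16,22) fires=9 [17,23) fires=9 [18,24) fires=9
i=20 t=27 v=9: → [27,33),[26,32),[25,31),[24,30),[23,29),[22,28); WM=24
i=21 t=24 v=9: → [24,30),[23,29),[22,28),[21,27),[20,26),[19,25); WM=25; [19,25) fires=9

3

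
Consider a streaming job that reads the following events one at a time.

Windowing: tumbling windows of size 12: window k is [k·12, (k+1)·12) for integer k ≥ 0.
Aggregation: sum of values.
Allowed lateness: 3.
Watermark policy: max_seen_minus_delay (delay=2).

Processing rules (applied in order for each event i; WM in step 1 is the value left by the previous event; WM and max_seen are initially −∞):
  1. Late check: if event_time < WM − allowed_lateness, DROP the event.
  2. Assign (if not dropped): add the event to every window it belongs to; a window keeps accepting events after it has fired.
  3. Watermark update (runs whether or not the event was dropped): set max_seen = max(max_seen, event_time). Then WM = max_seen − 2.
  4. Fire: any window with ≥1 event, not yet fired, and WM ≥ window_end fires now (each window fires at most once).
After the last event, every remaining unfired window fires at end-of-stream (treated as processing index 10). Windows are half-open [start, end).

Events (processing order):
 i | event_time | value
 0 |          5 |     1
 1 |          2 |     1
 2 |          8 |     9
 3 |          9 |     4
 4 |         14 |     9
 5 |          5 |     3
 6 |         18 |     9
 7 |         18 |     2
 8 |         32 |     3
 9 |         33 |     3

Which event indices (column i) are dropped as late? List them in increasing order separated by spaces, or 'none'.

5

i=0 t=5 v=1: → [0,12); WM=3
i=1 t=2 v=1: → [0,12); WM=3
i=2 t=8 v=9: → [0,12); WM=6
i=3 t=9 v=4: → [0,12); WM=7
i=4 t=14 v=9: → [12,24); WM=12; [0,12) fires=15
i=5 t=5 v=3: DROP (t<12-3); WM=12
i=6 t=18 v=9: → [12,24); WM=16
i=7 t=18 v=2: → [12,24); WM=16
i=8 t=32 v=3: → [24,36); WM=30; [12,24) fires=20
i=9 t=33 v=3: → [24,36); WM=31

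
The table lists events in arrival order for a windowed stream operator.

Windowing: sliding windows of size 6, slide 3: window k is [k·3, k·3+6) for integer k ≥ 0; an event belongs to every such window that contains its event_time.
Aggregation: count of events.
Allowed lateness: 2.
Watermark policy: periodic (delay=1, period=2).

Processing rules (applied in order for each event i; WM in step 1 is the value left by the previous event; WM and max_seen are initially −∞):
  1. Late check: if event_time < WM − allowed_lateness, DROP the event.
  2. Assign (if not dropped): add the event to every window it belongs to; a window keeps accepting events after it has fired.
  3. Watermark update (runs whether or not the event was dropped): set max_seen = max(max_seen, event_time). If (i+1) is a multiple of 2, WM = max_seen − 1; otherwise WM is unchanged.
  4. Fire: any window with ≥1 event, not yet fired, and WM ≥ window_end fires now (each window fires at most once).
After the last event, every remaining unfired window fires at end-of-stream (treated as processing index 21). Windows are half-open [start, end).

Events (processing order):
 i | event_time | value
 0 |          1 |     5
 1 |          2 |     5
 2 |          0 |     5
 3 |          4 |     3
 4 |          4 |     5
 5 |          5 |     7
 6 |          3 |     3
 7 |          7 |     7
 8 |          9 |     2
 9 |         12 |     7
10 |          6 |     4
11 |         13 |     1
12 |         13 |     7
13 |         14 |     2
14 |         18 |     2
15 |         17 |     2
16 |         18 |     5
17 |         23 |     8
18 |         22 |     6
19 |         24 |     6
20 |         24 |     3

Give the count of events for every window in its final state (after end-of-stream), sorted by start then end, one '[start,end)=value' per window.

i=0 t=1 v=5: → [0,6); WM=−∞
i=1 t=2 v=5: → [0,6); WM=1
i=2 t=0 v=5: → [0,6); WM=1
i=3 t=4 v=3: → [3,9),[0,6); WM=3
i=4 t=4 v=5: → [3,9),[0,6); WM=3
i=5 t=5 v=7: → [3,9),[0,6); WM=4
i=6 t=3 v=3: → [3,9),[0,6); WM=4
i=7 t=7 v=7: → [6,12),[3,9); WM=6; [0,6) fires=7
i=8 t=9 v=2: → [9,15),[6,12); WM=6
i=9 t=12 v=7: → [12,18),[9,15); WM=11; [3,9) fires=5
i=10 t=6 v=4: DROP (t<11-2); WM=11
i=11 t=13 v=1: → [12,18),[9,15); WM=12; [6,12) fires=2
i=12 t=13 v=7: → [12,18),[9,15); WM=12
i=13 t=14 v=2: → [12,18),[9,15); WM=13
i=14 t=18 v=2: → [18,24),[15,21); WM=13
i=15 t=17 v=2: → [15,21),[12,18); WM=17; [9,15) fires=5
i=16 t=18 v=5: → [18,24),[15,21); WM=17
i=17 t=23 v=8: → [21,27),[18,24); WM=22; [12,18) fires=5 [15,21) fires=3
i=18 t=22 v=6: → [21,27),[18,24); WM=22
i=19 t=24 v=6: → [24,30),[21,27); WM=23
i=20 t=24 v=3: → [24,30),[21,27); WM=23

[0,6)=7 [3,9)=5 [6,12)=2 [9,15)=5 [12,18)=5 [15,21)=3 [18,24)=4 [21,27)=4 [24,30)=2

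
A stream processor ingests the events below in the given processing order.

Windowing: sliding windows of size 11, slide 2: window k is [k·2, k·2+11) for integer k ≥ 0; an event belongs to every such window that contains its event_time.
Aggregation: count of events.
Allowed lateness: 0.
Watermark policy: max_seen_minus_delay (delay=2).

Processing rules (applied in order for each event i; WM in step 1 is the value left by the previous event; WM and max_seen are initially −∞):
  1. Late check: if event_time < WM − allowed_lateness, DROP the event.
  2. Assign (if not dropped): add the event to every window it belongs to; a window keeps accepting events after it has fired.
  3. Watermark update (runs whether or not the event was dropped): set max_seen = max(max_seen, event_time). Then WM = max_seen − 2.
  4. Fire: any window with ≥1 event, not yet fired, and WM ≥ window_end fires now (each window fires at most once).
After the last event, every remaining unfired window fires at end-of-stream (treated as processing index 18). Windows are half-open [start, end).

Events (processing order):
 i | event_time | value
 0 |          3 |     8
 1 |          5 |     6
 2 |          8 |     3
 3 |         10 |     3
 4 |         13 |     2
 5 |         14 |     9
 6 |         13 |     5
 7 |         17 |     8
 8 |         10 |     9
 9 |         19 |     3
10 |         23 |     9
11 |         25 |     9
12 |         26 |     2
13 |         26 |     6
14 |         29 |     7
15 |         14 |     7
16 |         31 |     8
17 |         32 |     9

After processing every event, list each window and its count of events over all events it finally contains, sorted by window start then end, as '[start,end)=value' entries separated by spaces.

i=0 t=3 v=8: → [2,13),[0,11); WM=1
i=1 t=5 v=6: → [4,15),[2,13),[0,11); WM=3
i=2 t=8 v=3: → [8,19),[6,17),[4,15),[2,13),[0,11); WM=6
i=3 t=10 v=3: → [10,21),[8,19),[6,17),[4,15),[2,13),[0,11); WM=8
i=4 t=13 v=2: → [12,23),[10,21),[8,19),[6,17),[4,15); WM=11; [0,11) fires=4
i=5 t=14 v=9: → [14,25),[12,23),[10,21),[8,19),[6,17),[4,15); WM=12
i=6 t=13 v=5: → [12,23),[10,21),[8,19),[6,17),[4,15); WM=12
i=7 t=17 v=8: → [16,27),[14,25),[12,23),[10,21),[8,19); WM=15; [2,13) fires=4 [4,15) fires=6
i=8 t=10 v=9: DROP (t<15-0); WM=15
i=9 t=19 v=3: → [18,29),[16,27),[14,25),[12,23),[10,21); WM=17; [6,17) fires=5
i=10 t=23 v=9: → [22,33),[20,31),[18,29),[16,27),[14,25); WM=21; [8,19) fires=6 [10,21) fires=6
i=11 t=25 v=9: → [24,35),[22,33),[20,31),[18,29),[16,27); WM=23; [12,23) fires=5
i=12 t=26 v=2: → [26,37),[24,35),[22,33),[20,31),[18,29),[16,27); WM=24
i=13 t=26 v=6: → [26,37),[24,35),[22,33),[20,31),[18,29),[16,27); WM=24
i=14 t=29 v=7: → [28,39),[26,37),[24,35),[22,33),[20,31); WM=27; [14,25) fires=4 [16,27) fires=6
i=15 t=14 v=7: DROP (t<27-0); WM=27
i=16 t=31 v=8: → [30,41),[28,39),[26,37),[24,35),[22,33); WM=29; [18,29) fires=5
i=17 t=32 v=9: → [32,43),[30,41),[28,39),[26,37),[24,35),[22,33); WM=30

[0,11)=4 [2,13)=4 [4,15)=6 [6,17)=5 [8,19)=6 [10,21)=6 [12,23)=5 [14,25)=4 [16,27)=6 [18,29)=5 [20,31)=5 [22,33)=7 [24,35)=6 [26,37)=5 [28,39)=3 [30,41)=2 [32,43)=1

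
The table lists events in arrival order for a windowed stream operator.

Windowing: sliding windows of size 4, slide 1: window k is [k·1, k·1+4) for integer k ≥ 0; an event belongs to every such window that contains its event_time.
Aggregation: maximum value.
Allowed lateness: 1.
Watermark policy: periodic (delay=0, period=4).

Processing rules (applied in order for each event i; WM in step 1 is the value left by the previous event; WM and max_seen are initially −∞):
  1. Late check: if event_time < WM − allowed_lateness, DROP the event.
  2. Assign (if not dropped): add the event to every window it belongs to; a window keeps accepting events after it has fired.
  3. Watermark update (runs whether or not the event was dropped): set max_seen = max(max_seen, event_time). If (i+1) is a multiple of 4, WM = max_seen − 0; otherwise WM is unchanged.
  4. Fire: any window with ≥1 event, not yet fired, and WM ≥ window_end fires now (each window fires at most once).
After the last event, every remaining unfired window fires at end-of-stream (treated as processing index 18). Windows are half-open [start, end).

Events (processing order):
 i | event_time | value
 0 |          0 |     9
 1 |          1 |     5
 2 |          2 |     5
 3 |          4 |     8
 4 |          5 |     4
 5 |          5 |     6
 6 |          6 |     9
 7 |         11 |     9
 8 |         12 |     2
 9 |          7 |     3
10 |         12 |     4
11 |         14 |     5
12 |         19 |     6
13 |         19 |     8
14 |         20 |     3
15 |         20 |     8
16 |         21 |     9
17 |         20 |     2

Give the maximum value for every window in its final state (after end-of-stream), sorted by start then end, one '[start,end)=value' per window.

i=0 t=0 v=9: → [0,4); WM=−∞
i=1 t=1 v=5: → [1,5),[0,4); WM=−∞
i=2 t=2 v=5: → [2,6),[1,5),[0,4); WM=−∞
i=3 t=4 v=8: → [4,8),[3,7),[2,6),[1,5); WM=4; [0,4) fires=9
i=4 t=5 v=4: → [5,9),[4,8),[3,7),[2,6); WM=4
i=5 t=5 v=6: → [5,9),[4,8),[3,7),[2,6); WM=4
i=6 t=6 v=9: → [6,10),[5,9),[4,8),[3,7); WM=4
i=7 t=11 v=9: → [11,15),[10,14),[9,13),[8,12); WM=11; [1,5) fires=8 [2,6) fires=8 [3,7) fires=9 [4,8) fires=9 [5,9) fires=9 [6,10) fires=9
i=8 t=12 v=2: → [12,16),[11,15),[10,14),[9,13); WM=11
i=9 t=7 v=3: DROP (t<11-1); WM=11
i=10 t=12 v=4: → [12,16),[11,15),[10,14),[9,13); WM=11
i=11 t=14 v=5: → [14,18),[13,17),[12,16),[11,15); WM=14; [8,12) fires=9 [9,13) fires=9 [10,14) fires=9
i=12 t=19 v=6: → [19,23),[18,22),[17,21),[16,20); WM=14
i=13 t=19 v=8: → [19,23),[18,22),[17,21),[16,20); WM=14
i=14 t=20 v=3: → [20,24),[19,23),[18,22),[17,21); WM=14
i=15 t=20 v=8: → [20,24),[19,23),[18,22),[17,21); WM=20; [11,15) fires=9 [12,16) fires=5 [13,17) fires=5 [14,18) fires=5 [16,20) fires=8
i=16 t=21 v=9: → [21,25),[20,24),[19,23),[18,22); WM=20
i=17 t=20 v=2: → [20,24),[19,23),[18,22),[17,21); WM=20

[0,4)=9 [1,5)=8 [2,6)=8 [3,7)=9 [4,8)=9 [5,9)=9 [6,10)=9 [8,12)=9 [9,13)=9 [10,14)=9 [11,15)=9 [12,16)=5 [13,17)=5 [14,18)=5 [16,20)=8 [17,21)=8 [18,22)=9 [19,23)=9 [20,24)=9 [21,25)=9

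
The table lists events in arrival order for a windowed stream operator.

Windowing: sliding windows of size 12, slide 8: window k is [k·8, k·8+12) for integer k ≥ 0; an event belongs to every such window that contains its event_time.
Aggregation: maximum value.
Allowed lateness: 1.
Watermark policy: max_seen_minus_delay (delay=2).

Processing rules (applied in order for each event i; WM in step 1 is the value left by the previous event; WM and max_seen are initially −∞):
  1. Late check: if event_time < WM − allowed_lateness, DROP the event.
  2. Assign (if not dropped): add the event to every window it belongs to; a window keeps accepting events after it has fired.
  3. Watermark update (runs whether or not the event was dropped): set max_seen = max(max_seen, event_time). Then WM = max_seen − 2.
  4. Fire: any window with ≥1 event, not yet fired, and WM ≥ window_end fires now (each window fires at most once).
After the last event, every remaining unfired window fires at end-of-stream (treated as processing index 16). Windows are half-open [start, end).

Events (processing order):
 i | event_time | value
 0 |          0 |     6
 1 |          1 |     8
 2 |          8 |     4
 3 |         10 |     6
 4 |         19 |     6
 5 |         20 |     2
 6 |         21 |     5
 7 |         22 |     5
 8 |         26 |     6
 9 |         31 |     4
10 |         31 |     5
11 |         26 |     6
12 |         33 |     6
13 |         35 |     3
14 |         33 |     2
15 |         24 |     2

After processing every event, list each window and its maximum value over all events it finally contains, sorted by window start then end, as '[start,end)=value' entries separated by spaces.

[0,12)=8 [8,20)=6 [16,28)=6 [24,36)=6 [32,44)=6

i=0 t=0 v=6: → [0,12); WM=-2
i=1 t=1 v=8: → [0,12); WM=-1
i=2 t=8 v=4: → [8,20),[0,12); WM=6
i=3 t=10 v=6: → [8,20),[0,12); WM=8
i=4 t=19 v=6: → [16,28),[8,20); WM=17; [0,12) fires=8
i=5 t=20 v=2: → [16,28); WM=18
i=6 t=21 v=5: → [16,28); WM=19
i=7 t=22 v=5: → [16,28); WM=20; [8,20) fires=6
i=8 t=26 v=6: → [24,36),[16,28); WM=24
i=9 t=31 v=4: → [24,36); WM=29; [16,28) fires=6
i=10 t=31 v=5: → [24,36); WM=29
i=11 t=26 v=6: DROP (t<29-1); WM=29
i=12 t=33 v=6: → [32,44),[24,36); WM=31
i=13 t=35 v=3: → [32,44),[24,36); WM=33
i=14 t=33 v=2: → [32,44),[24,36); WM=33
i=15 t=24 v=2: DROP (t<33-1); WM=33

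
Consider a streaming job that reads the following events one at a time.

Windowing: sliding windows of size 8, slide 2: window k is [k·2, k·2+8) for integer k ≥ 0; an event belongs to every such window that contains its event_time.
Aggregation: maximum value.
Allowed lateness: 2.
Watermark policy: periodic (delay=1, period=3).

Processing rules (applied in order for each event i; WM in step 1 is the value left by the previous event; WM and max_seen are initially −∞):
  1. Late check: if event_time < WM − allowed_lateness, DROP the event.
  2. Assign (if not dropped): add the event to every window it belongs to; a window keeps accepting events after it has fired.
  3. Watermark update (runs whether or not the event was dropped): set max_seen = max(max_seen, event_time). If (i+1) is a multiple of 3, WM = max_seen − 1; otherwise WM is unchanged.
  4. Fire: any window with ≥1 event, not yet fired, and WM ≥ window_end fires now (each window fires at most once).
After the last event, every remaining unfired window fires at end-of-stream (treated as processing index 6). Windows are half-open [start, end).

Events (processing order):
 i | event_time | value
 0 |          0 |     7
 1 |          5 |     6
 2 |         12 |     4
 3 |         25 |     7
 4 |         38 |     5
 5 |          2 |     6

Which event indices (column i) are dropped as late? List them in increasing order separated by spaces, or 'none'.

5

i=0 t=0 v=7: → [0,8); WM=−∞
i=1 t=5 v=6: → [4,12),[2,10),[0,8); WM=−∞
i=2 t=12 v=4: → [12,20),[10,18),[8,16),[6,14); WM=11; [0,8) fires=7 [2,10) fires=6
i=3 t=25 v=7: → [24,32),[22,30),[20,28),[18,26); WM=11
i=4 t=38 v=5: → [38,46),[36,44),[34,42),[32,40); WM=11
i=5 t=2 v=6: DROP (t<11-2); WM=37; [4,12) fires=6 [6,14) fires=4 [8,16) fires=4 [10,18) fires=4 [12,20) fires=4 [18,26) fires=7 [20,28) fires=7 [22,30) fires=7 [24,32) fires=7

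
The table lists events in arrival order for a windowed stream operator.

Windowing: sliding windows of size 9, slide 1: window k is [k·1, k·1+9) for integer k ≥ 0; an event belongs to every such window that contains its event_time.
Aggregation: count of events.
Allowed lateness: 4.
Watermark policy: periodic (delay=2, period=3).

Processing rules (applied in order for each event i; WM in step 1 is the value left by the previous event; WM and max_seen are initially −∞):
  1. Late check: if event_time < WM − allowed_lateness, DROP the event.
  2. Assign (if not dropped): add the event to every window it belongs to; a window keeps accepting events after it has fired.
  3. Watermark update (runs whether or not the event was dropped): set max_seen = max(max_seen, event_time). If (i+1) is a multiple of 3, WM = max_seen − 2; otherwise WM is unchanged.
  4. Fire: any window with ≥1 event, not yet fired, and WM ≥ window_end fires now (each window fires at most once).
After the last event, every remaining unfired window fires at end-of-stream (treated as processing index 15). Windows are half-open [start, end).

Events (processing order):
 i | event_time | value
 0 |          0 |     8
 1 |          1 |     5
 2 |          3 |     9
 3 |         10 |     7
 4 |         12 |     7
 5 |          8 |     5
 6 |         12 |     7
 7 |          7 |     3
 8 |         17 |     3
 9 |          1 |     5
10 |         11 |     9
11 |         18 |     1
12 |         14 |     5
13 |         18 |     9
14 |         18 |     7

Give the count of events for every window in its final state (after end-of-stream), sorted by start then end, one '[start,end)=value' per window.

[0,9)=5 [1,10)=4 [2,11)=4 [3,12)=5 [4,13)=6 [5,14)=6 [6,15)=7 [7,16)=7 [8,17)=6 [9,18)=6 [10,19)=9 [11,20)=8 [12,21)=7 [13,22)=5 [14,23)=5 [15,24)=4 [16,25)=4 [17,26)=4 [18,27)=3

i=0 t=0 v=8: → [0,9); WM=−∞
i=1 t=1 v=5: → [1,10),[0,9); WM=−∞
i=2 t=3 v=9: → [3,12),[2,11),[1,10),[0,9); WM=1
i=3 t=10 v=7: → [10,19),[9,18),[8,17),[7,16),[6,15),[5,14),[4,13),[3,12),[2,11); WM=1
i=4 t=12 v=7: → [12,21),[11,20),[10,19),[9,18),[8,17),[7,16),[6,15),[5,14),[4,13); WM=1
i=5 t=8 v=5: → [8,17),[7,16),[6,15),[5,14),[4,13),[3,12),[2,11),[1,10),[0,9); WM=10; [0,9) fires=4 [1,10) fires=3
i=6 t=12 v=7: → [12,21),[11,20),[10,19),[9,18),[8,17),[7,16),[6,15),[5,14),[4,13); WM=10
i=7 t=7 v=3: → [7,16),[6,15),[5,14),[4,13),[3,12),[2,11),[1,10),[0,9); WM=10
i=8 t=17 v=3: → [17,26),[16,25),[15,24),[14,23),[13,22),[12,21),[11,20),[10,19),[9,18); WM=15; [2,11) fires=4 [3,12) fires=4 [4,13) fires=5 [5,14) fires=5 [6,15) fires=5
i=9 t=1 v=5: DROP (t<15-4); WM=15
i=10 t=11 v=9: → [11,20),[10,19),[9,18),[8,17),[7,16),[6,15),[5,14),[4,13),[3,12); WM=15
i=11 t=18 v=1: → [18,27),[17,26),[16,25),[15,24),[14,23),[13,22),[12,21),[11,20),[10,19); WM=16; [7,16) fires=6
i=12 t=14 v=5: → [14,23),[13,22),[12,21),[11,20),[10,19),[9,18),[8,17),[7,16),[6,15); WM=16
i=13 t=18 v=9: → [18,27),[17,26),[16,25),[15,24),[14,23),[13,22),[12,21),[11,20),[10,19); WM=16
i=14 t=18 v=7: → [18,27),[17,26),[16,25),[15,24),[14,23),[13,22),[12,21),[11,20),[10,19); WM=16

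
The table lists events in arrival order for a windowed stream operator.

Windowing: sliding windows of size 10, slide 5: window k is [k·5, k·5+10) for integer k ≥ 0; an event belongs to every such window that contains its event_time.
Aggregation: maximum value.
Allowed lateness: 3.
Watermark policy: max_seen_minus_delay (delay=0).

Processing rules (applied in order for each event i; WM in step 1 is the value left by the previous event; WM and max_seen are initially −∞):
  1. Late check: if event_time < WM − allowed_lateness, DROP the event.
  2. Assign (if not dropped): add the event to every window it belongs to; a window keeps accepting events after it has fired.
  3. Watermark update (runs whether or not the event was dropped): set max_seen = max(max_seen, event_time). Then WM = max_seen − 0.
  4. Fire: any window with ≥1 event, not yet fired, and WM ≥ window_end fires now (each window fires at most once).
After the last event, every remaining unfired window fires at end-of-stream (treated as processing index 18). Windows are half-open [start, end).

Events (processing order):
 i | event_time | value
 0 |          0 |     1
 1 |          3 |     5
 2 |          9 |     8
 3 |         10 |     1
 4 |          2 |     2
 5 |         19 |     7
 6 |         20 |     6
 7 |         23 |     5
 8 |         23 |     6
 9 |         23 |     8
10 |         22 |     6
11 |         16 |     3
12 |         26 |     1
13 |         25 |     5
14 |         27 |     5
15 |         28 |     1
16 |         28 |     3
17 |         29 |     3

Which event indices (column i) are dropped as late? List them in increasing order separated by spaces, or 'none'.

i=0 t=0 v=1: → [0,10); WM=0
i=1 t=3 v=5: → [0,10); WM=3
i=2 t=9 v=8: → [5,15),[0,10); WM=9
i=3 t=10 v=1: → [10,20),[5,15); WM=10; [0,10) fires=8
i=4 t=2 v=2: DROP (t<10-3); WM=10
i=5 t=19 v=7: → [15,25),[10,20); WM=19; [5,15) fires=8
i=6 t=20 v=6: → [20,30),[15,25); WM=20; [10,20) fires=7
i=7 t=23 v=5: → [20,30),[15,25); WM=23
i=8 t=23 v=6: → [20,30),[15,25); WM=23
i=9 t=23 v=8: → [20,30),[15,25); WM=23
i=10 t=22 v=6: → [20,30),[15,25); WM=23
i=11 t=16 v=3: DROP (t<23-3); WM=23
i=12 t=26 v=1: → [25,35),[20,30); WM=26; [15,25) fires=8
i=13 t=25 v=5: → [25,35),[20,30); WM=26
i=14 t=27 v=5: → [25,35),[20,30); WM=27
i=15 t=28 v=1: → [25,35),[20,30); WM=28
i=16 t=28 v=3: → [25,35),[20,30); WM=28
i=17 t=29 v=3: → [25,35),[20,30); WM=29

4 11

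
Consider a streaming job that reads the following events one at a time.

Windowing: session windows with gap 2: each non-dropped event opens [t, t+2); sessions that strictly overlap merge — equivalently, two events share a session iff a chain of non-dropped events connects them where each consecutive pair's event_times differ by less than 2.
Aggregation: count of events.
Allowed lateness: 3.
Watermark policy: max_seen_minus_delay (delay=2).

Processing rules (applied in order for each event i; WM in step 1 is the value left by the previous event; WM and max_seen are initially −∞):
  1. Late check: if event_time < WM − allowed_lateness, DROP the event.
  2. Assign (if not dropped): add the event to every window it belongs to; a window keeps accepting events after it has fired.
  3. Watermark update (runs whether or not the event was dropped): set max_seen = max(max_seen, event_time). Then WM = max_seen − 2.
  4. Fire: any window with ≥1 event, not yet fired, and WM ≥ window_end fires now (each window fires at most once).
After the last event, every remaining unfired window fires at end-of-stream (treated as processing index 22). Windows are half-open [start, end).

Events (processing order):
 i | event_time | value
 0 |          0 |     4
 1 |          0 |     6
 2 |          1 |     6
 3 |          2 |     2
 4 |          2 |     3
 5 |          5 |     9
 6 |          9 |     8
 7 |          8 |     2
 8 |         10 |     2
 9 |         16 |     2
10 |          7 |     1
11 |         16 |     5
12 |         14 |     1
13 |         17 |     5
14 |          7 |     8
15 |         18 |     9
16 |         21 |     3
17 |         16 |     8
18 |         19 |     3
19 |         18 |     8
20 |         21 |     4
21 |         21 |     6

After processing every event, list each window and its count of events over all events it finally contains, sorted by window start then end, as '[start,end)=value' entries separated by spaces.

[0,4)=5 [5,7)=1 [8,12)=3 [14,16)=1 [16,21)=7 [21,23)=3

i=0 t=0 v=4: → [0,2); WM=-2
i=1 t=0 v=6: → [0,2); WM=-2
i=2 t=1 v=6: → [0,3); WM=-1
i=3 t=2 v=2: → [0,4); WM=0
i=4 t=2 v=3: → [0,4); WM=0
i=5 t=5 v=9: → [5,7); WM=3
i=6 t=9 v=8: → [9,11); WM=7
i=7 t=8 v=2: → [8,11); WM=7
i=8 t=10 v=2: → [8,12); WM=8
i=9 t=16 v=2: → [16,18); WM=14
i=10 t=7 v=1: DROP (t<14-3); WM=14
i=11 t=16 v=5: → [16,18); WM=14
i=12 t=14 v=1: → [14,16); WM=14
i=13 t=17 v=5: → [16,19); WM=15
i=14 t=7 v=8: DROP (t<15-3); WM=15
i=15 t=18 v=9: → [16,20); WM=16
i=16 t=21 v=3: → [21,23); WM=19
i=17 t=16 v=8: → [16,20); WM=19
i=18 t=19 v=3: → [16,21); WM=19
i=19 t=18 v=8: → [16,21); WM=19
i=20 t=21 v=4: → [21,23); WM=19
i=21 t=21 v=6: → [21,23); WM=19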